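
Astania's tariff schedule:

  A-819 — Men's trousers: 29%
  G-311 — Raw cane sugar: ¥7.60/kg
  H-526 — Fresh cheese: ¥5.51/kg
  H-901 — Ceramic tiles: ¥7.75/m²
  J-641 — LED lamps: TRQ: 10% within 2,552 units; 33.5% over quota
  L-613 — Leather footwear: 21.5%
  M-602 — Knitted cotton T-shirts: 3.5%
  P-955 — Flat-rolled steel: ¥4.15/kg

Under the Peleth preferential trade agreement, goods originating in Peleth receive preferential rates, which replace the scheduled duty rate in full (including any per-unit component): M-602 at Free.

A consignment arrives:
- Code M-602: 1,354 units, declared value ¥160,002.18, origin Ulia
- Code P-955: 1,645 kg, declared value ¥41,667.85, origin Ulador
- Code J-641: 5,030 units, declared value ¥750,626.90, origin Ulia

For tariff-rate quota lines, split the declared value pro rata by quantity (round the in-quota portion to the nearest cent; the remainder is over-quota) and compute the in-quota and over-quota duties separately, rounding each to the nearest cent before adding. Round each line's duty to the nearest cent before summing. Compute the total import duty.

¥174,390.63

Line 1 (M-602, Ulia, 1,354 units, ¥160,002.18):
Base rate for M-602 is 3.5%.
M-602 has an FTA preferential rate, but origin Ulia is not Peleth; base rate stands.
Duty = ¥160,002.18 × 3.5% = ¥5,600.08.
Line 2 (P-955, Ulador, 1,645 kg, ¥41,667.85):
Base rate for P-955 is ¥4.15/kg.
Duty = 1,645 × ¥4.15 = ¥6,826.75.
Line 3 (J-641, Ulia, 5,030 units, ¥750,626.90):
Code J-641 is under a tariff-rate quota (threshold 2,552 units). In-quota: 2,552 units at 10%; over-quota: 2,478 units at 33.5%.
Pro-rata value split: in-quota = ¥750,626.90 × 2,552/5,030 = ¥380,834.96; over-quota = ¥750,626.90 − ¥380,834.96 = ¥369,791.94.
In-quota duty = ¥380,834.96 × 10% = ¥38,083.50. Over-quota duty = ¥369,791.94 × 33.5% = ¥123,880.30.
Line duty = ¥38,083.50 + ¥123,880.30 = ¥161,963.80.
Total = ¥5,600.08 + ¥6,826.75 + ¥161,963.80 = ¥174,390.63.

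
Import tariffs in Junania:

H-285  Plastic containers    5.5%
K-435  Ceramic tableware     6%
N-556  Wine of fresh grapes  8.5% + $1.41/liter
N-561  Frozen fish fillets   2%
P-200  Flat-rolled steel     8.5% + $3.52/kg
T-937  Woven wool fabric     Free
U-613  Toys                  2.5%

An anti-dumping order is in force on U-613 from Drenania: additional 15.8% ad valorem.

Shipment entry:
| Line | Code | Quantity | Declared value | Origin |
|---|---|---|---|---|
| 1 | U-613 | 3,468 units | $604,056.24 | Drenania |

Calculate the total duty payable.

Line 1 (U-613, Drenania, 3,468 units, $604,056.24):
Base rate for U-613 is 2.5%.
Additional duty on U-613 from Drenania: +15.8%. Applied ad valorem rate: 2.5% + 15.8% = 18.3%.
Duty = $604,056.24 × 18.3% = $110,542.29.

$110,542.29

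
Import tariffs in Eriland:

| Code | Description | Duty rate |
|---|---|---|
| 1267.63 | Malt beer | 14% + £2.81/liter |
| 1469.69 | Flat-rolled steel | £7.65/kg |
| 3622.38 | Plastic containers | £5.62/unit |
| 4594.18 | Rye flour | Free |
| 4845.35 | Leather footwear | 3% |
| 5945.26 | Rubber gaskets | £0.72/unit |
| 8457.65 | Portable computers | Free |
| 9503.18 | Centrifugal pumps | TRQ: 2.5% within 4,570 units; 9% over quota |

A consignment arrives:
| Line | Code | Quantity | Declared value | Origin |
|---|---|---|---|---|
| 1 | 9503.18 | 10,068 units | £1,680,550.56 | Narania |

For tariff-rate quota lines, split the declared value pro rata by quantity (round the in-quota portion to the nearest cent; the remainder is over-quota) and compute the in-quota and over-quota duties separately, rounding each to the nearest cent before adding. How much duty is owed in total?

Line 1 (9503.18, Narania, 10,068 units, £1,680,550.56):
Code 9503.18 is under a tariff-rate quota (threshold 4,570 units). In-quota: 4,570 units at 2.5%; over-quota: 5,498 units at 9%.
Pro-rata value split: in-quota = £1,680,550.56 × 4,570/10,068 = £762,824.40; over-quota = £1,680,550.56 − £762,824.40 = £917,726.16.
In-quota duty = £762,824.40 × 2.5% = £19,070.61. Over-quota duty = £917,726.16 × 9% = £82,595.35.
Line duty = £19,070.61 + £82,595.35 = £101,665.96.

£101,665.96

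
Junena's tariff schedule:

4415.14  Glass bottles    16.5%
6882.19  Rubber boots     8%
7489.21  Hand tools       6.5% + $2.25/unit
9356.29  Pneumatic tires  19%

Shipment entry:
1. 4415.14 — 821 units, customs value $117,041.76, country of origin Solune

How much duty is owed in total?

$19,311.89

Line 1 (4415.14, Solune, 821 units, $117,041.76):
Base rate for 4415.14 is 16.5%.
Duty = $117,041.76 × 16.5% = $19,311.89.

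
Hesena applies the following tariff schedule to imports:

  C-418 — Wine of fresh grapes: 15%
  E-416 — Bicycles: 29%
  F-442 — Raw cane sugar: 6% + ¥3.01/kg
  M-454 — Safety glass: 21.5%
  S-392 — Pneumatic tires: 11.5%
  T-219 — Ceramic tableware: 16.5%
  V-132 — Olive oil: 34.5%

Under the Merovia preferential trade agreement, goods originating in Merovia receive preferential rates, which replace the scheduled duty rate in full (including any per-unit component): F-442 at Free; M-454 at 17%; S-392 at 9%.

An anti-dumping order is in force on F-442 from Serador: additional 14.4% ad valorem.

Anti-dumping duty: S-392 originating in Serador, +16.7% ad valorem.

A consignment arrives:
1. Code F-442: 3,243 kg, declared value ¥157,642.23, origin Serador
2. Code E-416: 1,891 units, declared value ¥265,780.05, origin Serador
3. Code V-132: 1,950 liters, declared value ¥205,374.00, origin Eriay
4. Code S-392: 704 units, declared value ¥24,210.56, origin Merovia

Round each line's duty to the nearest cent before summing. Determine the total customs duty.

¥192,029.63

Line 1 (F-442, Serador, 3,243 kg, ¥157,642.23):
Base rate for F-442 is 6% + ¥3.01/kg.
F-442 has an FTA preferential rate, but origin Serador is not Merovia; base rate stands.
Additional duty on F-442 from Serador: +14.4%. Applied ad valorem rate: 6% + 14.4% = 20.4%.
Duty = ¥157,642.23 × 20.4% + 3,243 × ¥3.01 = ¥41,920.44.
Line 2 (E-416, Serador, 1,891 units, ¥265,780.05):
Base rate for E-416 is 29%.
Duty = ¥265,780.05 × 29% = ¥77,076.21.
Line 3 (V-132, Eriay, 1,950 liters, ¥205,374.00):
Base rate for V-132 is 34.5%.
Duty = ¥205,374.00 × 34.5% = ¥70,854.03.
Line 4 (S-392, Merovia, 704 units, ¥24,210.56):
Base rate for S-392 is 11.5%.
Origin Merovia qualifies under the Hesena–Merovia agreement and S-392 is covered: preferential rate 9% applies instead.
The additional-duty order on S-392 targets Serador, not Merovia; it does not apply.
Duty = ¥24,210.56 × 9% = ¥2,178.95.
Total = ¥41,920.44 + ¥77,076.21 + ¥70,854.03 + ¥2,178.95 = ¥192,029.63.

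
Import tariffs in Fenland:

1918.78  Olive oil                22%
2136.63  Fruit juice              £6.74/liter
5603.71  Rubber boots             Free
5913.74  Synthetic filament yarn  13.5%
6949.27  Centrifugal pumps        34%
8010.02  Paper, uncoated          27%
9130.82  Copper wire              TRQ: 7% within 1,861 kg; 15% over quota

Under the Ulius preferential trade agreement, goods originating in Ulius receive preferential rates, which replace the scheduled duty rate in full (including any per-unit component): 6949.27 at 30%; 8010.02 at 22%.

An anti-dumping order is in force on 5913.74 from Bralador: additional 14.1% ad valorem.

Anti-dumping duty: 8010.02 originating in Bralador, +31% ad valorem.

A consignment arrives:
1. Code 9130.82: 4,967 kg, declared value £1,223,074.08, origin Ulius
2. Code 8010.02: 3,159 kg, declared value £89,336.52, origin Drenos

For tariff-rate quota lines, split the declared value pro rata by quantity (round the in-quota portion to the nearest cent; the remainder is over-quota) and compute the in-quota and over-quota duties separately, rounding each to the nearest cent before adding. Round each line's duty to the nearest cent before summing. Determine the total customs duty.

Line 1 (9130.82, Ulius, 4,967 kg, £1,223,074.08):
Code 9130.82 is under a tariff-rate quota (threshold 1,861 kg). In-quota: 1,861 kg at 7%; over-quota: 3,106 kg at 15%.
Pro-rata value split: in-quota = £1,223,074.08 × 1,861/4,967 = £458,252.64; over-quota = £1,223,074.08 − £458,252.64 = £764,821.44.
In-quota duty = £458,252.64 × 7% = £32,077.68. Over-quota duty = £764,821.44 × 15% = £114,723.22.
Line duty = £32,077.68 + £114,723.22 = £146,800.90.
Line 2 (8010.02, Drenos, 3,159 kg, £89,336.52):
Base rate for 8010.02 is 27%.
8010.02 has an FTA preferential rate, but origin Drenos is not Ulius; base rate stands.
The additional-duty order on 8010.02 targets Bralador, not Drenos; it does not apply.
Duty = £89,336.52 × 27% = £24,120.86.
Total = £146,800.90 + £24,120.86 = £170,921.76.

£170,921.76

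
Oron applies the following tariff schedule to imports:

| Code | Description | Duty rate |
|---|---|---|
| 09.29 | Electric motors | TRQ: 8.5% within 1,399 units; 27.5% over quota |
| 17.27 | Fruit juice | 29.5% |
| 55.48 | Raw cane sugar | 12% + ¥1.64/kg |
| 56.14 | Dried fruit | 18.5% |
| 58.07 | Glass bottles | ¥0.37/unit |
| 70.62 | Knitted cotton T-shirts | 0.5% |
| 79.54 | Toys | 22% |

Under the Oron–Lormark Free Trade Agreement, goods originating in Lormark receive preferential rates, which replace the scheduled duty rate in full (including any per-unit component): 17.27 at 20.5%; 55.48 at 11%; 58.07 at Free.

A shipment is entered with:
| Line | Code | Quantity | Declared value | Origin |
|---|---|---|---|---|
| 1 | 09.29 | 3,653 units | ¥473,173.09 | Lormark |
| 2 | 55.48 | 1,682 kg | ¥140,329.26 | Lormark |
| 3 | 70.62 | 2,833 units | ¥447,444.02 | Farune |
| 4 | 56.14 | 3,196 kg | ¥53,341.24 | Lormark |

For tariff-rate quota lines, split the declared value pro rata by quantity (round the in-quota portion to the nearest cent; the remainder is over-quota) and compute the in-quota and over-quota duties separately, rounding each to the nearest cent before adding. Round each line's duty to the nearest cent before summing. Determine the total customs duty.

¥123,233.80

Line 1 (09.29, Lormark, 3,653 units, ¥473,173.09):
Code 09.29 is under a tariff-rate quota (threshold 1,399 units). In-quota: 1,399 units at 8.5%; over-quota: 2,254 units at 27.5%.
Pro-rata value split: in-quota = ¥473,173.09 × 1,399/3,653 = ¥181,212.47; over-quota = ¥473,173.09 − ¥181,212.47 = ¥291,960.62.
In-quota duty = ¥181,212.47 × 8.5% = ¥15,403.06. Over-quota duty = ¥291,960.62 × 27.5% = ¥80,289.17.
Line duty = ¥15,403.06 + ¥80,289.17 = ¥95,692.23.
Line 2 (55.48, Lormark, 1,682 kg, ¥140,329.26):
Base rate for 55.48 is 12% + ¥1.64/kg.
Origin Lormark qualifies under the Oron–Lormark agreement and 55.48 is covered: preferential rate 11% applies instead.
Duty = ¥140,329.26 × 11% = ¥15,436.22.
Line 3 (70.62, Farune, 2,833 units, ¥447,444.02):
Base rate for 70.62 is 0.5%.
Duty = ¥447,444.02 × 0.5% = ¥2,237.22.
Line 4 (56.14, Lormark, 3,196 kg, ¥53,341.24):
Base rate for 56.14 is 18.5%.
Origin Lormark is the FTA partner but 56.14 is not on the preference list; base rate stands.
Duty = ¥53,341.24 × 18.5% = ¥9,868.13.
Total = ¥95,692.23 + ¥15,436.22 + ¥2,237.22 + ¥9,868.13 = ¥123,233.80.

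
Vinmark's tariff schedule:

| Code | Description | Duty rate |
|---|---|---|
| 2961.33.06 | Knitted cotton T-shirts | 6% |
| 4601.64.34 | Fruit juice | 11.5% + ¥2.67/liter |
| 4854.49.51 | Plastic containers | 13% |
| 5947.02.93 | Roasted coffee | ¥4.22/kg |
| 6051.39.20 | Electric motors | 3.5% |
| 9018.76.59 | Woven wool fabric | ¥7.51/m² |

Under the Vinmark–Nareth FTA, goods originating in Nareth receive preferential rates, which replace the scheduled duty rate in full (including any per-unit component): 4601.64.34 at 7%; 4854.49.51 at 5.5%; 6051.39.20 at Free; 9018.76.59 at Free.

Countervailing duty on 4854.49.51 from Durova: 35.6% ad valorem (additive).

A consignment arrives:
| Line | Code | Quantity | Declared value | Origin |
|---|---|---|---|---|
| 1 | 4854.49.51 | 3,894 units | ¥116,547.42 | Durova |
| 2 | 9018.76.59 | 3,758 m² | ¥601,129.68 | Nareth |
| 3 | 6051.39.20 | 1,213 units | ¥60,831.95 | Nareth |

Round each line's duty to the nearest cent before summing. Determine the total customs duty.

¥56,642.05

Line 1 (4854.49.51, Durova, 3,894 units, ¥116,547.42):
Base rate for 4854.49.51 is 13%.
4854.49.51 has an FTA preferential rate, but origin Durova is not Nareth; base rate stands.
Additional duty on 4854.49.51 from Durova: +35.6%. Applied ad valorem rate: 13% + 35.6% = 48.6%.
Duty = ¥116,547.42 × 48.6% = ¥56,642.05.
Line 2 (9018.76.59, Nareth, 3,758 m², ¥601,129.68):
Base rate for 9018.76.59 is ¥7.51/m².
Origin Nareth qualifies under the Vinmark–Nareth agreement and 9018.76.59 is covered: preferential rate Free applies instead.
Duty = ¥601,129.68 × 0% = ¥0.00.
Line 3 (6051.39.20, Nareth, 1,213 units, ¥60,831.95):
Base rate for 6051.39.20 is 3.5%.
Origin Nareth qualifies under the Vinmark–Nareth agreement and 6051.39.20 is covered: preferential rate Free applies instead.
Duty = ¥60,831.95 × 0% = ¥0.00.
Total = ¥56,642.05 + ¥0.00 + ¥0.00 = ¥56,642.05.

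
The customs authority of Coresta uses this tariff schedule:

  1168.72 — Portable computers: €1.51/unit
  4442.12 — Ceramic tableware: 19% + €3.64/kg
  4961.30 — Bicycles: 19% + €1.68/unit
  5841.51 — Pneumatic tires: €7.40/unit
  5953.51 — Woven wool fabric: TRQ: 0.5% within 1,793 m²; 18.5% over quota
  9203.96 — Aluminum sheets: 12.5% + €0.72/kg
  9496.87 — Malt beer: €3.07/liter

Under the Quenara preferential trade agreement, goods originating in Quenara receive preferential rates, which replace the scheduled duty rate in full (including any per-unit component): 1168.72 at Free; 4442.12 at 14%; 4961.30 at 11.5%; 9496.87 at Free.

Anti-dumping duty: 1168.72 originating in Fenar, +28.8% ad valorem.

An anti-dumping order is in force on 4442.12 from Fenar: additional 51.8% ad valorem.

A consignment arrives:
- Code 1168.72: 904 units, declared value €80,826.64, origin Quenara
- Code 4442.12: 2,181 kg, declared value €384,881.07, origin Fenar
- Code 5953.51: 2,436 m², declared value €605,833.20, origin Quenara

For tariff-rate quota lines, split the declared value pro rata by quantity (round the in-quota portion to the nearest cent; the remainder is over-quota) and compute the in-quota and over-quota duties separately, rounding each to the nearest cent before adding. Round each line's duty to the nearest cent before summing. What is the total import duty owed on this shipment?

Line 1 (1168.72, Quenara, 904 units, €80,826.64):
Base rate for 1168.72 is €1.51/unit.
Origin Quenara qualifies under the Coresta–Quenara agreement and 1168.72 is covered: preferential rate Free applies instead.
The additional-duty order on 1168.72 targets Fenar, not Quenara; it does not apply.
Duty = €80,826.64 × 0% = €0.00.
Line 2 (4442.12, Fenar, 2,181 kg, €384,881.07):
Base rate for 4442.12 is 19% + €3.64/kg.
4442.12 has an FTA preferential rate, but origin Fenar is not Quenara; base rate stands.
Additional duty on 4442.12 from Fenar: +51.8%. Applied ad valorem rate: 19% + 51.8% = 70.8%.
Duty = €384,881.07 × 70.8% + 2,181 × €3.64 = €280,434.64.
Line 3 (5953.51, Quenara, 2,436 m², €605,833.20):
Code 5953.51 is under a tariff-rate quota (threshold 1,793 m²). In-quota: 1,793 m² at 0.5%; over-quota: 643 m² at 18.5%.
Pro-rata value split: in-quota = €605,833.20 × 1,793/2,436 = €445,919.10; over-quota = €605,833.20 − €445,919.10 = €159,914.10.
In-quota duty = €445,919.10 × 0.5% = €2,229.60. Over-quota duty = €159,914.10 × 18.5% = €29,584.11.
Line duty = €2,229.60 + €29,584.11 = €31,813.71.
Total = €0.00 + €280,434.64 + €31,813.71 = €312,248.35.

€312,248.35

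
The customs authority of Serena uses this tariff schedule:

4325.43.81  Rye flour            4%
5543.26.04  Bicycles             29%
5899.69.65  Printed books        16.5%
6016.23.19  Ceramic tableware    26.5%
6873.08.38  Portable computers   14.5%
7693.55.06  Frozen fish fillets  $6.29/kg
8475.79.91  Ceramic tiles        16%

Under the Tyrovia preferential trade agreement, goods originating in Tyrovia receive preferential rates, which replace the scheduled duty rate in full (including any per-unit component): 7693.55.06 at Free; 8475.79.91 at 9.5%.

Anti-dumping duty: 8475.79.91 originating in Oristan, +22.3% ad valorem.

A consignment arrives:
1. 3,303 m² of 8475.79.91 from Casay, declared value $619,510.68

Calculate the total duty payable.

Line 1 (8475.79.91, Casay, 3,303 m², $619,510.68):
Base rate for 8475.79.91 is 16%.
8475.79.91 has an FTA preferential rate, but origin Casay is not Tyrovia; base rate stands.
The additional-duty order on 8475.79.91 targets Oristan, not Casay; it does not apply.
Duty = $619,510.68 × 16% = $99,121.71.

$99,121.71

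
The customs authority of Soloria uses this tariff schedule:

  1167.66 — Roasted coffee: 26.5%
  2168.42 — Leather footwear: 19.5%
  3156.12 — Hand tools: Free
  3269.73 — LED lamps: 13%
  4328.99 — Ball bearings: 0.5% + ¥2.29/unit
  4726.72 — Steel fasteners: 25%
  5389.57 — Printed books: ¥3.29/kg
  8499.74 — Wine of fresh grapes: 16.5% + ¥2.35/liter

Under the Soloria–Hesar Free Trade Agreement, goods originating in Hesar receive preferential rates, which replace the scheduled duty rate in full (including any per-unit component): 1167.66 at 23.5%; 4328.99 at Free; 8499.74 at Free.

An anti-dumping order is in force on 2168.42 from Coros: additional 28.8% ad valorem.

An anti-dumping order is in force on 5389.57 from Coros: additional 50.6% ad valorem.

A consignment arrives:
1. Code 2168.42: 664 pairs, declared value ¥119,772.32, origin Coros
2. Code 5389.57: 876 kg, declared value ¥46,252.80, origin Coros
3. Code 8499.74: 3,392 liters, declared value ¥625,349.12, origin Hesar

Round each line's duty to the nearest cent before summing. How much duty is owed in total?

¥84,135.99

Line 1 (2168.42, Coros, 664 pairs, ¥119,772.32):
Base rate for 2168.42 is 19.5%.
Additional duty on 2168.42 from Coros: +28.8%. Applied ad valorem rate: 19.5% + 28.8% = 48.3%.
Duty = ¥119,772.32 × 48.3% = ¥57,850.03.
Line 2 (5389.57, Coros, 876 kg, ¥46,252.80):
Base rate for 5389.57 is ¥3.29/kg.
Additional duty on 5389.57 from Coros: +50.6% ad valorem. Applied ad valorem rate = 50.6%.
Duty = ¥46,252.80 × 50.6% + 876 × ¥3.29 = ¥26,285.96.
Line 3 (8499.74, Hesar, 3,392 liters, ¥625,349.12):
Base rate for 8499.74 is 16.5% + ¥2.35/liter.
Origin Hesar qualifies under the Soloria–Hesar agreement and 8499.74 is covered: preferential rate Free applies instead.
Duty = ¥625,349.12 × 0% = ¥0.00.
Total = ¥57,850.03 + ¥26,285.96 + ¥0.00 = ¥84,135.99.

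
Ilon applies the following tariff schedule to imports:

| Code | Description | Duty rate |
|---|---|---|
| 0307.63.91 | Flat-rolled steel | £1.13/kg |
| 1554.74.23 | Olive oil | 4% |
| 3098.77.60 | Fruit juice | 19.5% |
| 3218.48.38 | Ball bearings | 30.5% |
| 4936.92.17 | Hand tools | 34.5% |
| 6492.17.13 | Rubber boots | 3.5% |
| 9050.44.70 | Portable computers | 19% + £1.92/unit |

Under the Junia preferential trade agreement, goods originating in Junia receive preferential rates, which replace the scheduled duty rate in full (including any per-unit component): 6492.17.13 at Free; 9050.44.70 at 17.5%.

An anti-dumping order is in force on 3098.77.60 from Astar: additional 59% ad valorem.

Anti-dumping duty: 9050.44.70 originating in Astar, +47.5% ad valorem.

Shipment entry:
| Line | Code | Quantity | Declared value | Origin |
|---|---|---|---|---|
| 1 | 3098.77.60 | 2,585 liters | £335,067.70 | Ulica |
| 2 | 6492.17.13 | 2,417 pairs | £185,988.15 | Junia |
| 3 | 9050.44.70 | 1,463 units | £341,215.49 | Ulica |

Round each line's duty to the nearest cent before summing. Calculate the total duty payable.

£132,978.10

Line 1 (3098.77.60, Ulica, 2,585 liters, £335,067.70):
Base rate for 3098.77.60 is 19.5%.
The additional-duty order on 3098.77.60 targets Astar, not Ulica; it does not apply.
Duty = £335,067.70 × 19.5% = £65,338.20.
Line 2 (6492.17.13, Junia, 2,417 pairs, £185,988.15):
Base rate for 6492.17.13 is 3.5%.
Origin Junia qualifies under the Ilon–Junia agreement and 6492.17.13 is covered: preferential rate Free applies instead.
Duty = £185,988.15 × 0% = £0.00.
Line 3 (9050.44.70, Ulica, 1,463 units, £341,215.49):
Base rate for 9050.44.70 is 19% + £1.92/unit.
9050.44.70 has an FTA preferential rate, but origin Ulica is not Junia; base rate stands.
The additional-duty order on 9050.44.70 targets Astar, not Ulica; it does not apply.
Duty = £341,215.49 × 19% + 1,463 × £1.92 = £67,639.90.
Total = £65,338.20 + £0.00 + £67,639.90 = £132,978.10.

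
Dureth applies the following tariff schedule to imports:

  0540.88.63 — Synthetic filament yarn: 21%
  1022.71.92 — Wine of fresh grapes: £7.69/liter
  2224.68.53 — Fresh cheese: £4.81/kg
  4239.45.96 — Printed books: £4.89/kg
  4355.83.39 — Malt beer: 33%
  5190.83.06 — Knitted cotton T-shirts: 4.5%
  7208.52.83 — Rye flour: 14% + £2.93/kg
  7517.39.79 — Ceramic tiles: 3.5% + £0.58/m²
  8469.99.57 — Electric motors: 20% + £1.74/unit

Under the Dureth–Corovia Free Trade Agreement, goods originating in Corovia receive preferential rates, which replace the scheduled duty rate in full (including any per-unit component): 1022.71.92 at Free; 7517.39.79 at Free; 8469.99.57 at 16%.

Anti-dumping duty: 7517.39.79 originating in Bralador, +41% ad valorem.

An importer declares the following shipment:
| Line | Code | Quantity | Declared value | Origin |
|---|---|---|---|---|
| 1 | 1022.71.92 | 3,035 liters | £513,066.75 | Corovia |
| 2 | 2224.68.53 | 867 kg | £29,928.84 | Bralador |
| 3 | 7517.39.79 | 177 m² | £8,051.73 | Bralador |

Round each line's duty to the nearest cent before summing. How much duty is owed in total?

Line 1 (1022.71.92, Corovia, 3,035 liters, £513,066.75):
Base rate for 1022.71.92 is £7.69/liter.
Origin Corovia qualifies under the Dureth–Corovia agreement and 1022.71.92 is covered: preferential rate Free applies instead.
Duty = £513,066.75 × 0% = £0.00.
Line 2 (2224.68.53, Bralador, 867 kg, £29,928.84):
Base rate for 2224.68.53 is £4.81/kg.
Duty = 867 × £4.81 = £4,170.27.
Line 3 (7517.39.79, Bralador, 177 m², £8,051.73):
Base rate for 7517.39.79 is 3.5% + £0.58/m².
7517.39.79 has an FTA preferential rate, but origin Bralador is not Corovia; base rate stands.
Additional duty on 7517.39.79 from Bralador: +41%. Applied ad valorem rate: 3.5% + 41% = 44.5%.
Duty = £8,051.73 × 44.5% + 177 × £0.58 = £3,685.68.
Total = £0.00 + £4,170.27 + £3,685.68 = £7,855.95.

£7,855.95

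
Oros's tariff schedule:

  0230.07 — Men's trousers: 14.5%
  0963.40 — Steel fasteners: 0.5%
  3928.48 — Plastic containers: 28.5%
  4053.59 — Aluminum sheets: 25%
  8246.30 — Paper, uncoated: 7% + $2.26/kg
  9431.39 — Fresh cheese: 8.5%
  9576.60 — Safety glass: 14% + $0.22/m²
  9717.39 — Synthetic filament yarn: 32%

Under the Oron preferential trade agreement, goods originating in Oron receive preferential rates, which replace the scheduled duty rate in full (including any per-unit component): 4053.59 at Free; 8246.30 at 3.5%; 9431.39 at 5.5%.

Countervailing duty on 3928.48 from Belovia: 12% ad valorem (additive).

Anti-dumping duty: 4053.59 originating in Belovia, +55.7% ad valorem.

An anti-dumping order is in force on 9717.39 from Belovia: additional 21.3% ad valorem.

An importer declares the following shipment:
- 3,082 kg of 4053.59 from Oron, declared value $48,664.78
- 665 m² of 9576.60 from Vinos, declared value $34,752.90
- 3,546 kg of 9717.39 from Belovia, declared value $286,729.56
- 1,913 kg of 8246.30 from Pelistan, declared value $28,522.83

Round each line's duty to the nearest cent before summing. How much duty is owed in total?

Line 1 (4053.59, Oron, 3,082 kg, $48,664.78):
Base rate for 4053.59 is 25%.
Origin Oron qualifies under the Oros–Oron agreement and 4053.59 is covered: preferential rate Free applies instead.
The additional-duty order on 4053.59 targets Belovia, not Oron; it does not apply.
Duty = $48,664.78 × 0% = $0.00.
Line 2 (9576.60, Vinos, 665 m², $34,752.90):
Base rate for 9576.60 is 14% + $0.22/m².
Duty = $34,752.90 × 14% + 665 × $0.22 = $5,011.71.
Line 3 (9717.39, Belovia, 3,546 kg, $286,729.56):
Base rate for 9717.39 is 32%.
Additional duty on 9717.39 from Belovia: +21.3%. Applied ad valorem rate: 32% + 21.3% = 53.3%.
Duty = $286,729.56 × 53.3% = $152,826.86.
Line 4 (8246.30, Pelistan, 1,913 kg, $28,522.83):
Base rate for 8246.30 is 7% + $2.26/kg.
8246.30 has an FTA preferential rate, but origin Pelistan is not Oron; base rate stands.
Duty = $28,522.83 × 7% + 1,913 × $2.26 = $6,319.98.
Total = $0.00 + $5,011.71 + $152,826.86 + $6,319.98 = $164,158.55.

$164,158.55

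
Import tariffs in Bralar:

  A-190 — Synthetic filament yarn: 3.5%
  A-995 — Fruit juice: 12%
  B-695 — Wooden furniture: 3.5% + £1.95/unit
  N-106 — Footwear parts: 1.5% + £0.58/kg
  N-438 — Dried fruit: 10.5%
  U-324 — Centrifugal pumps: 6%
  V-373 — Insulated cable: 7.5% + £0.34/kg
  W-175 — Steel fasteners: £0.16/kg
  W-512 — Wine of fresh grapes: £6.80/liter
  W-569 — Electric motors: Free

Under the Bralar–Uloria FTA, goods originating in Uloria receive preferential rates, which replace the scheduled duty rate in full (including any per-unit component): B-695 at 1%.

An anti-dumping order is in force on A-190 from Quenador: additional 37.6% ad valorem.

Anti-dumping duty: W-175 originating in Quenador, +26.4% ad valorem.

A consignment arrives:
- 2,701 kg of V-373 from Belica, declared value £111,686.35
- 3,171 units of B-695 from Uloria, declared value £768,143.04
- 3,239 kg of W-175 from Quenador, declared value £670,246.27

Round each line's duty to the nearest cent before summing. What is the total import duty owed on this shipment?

£194,439.51

Line 1 (V-373, Belica, 2,701 kg, £111,686.35):
Base rate for V-373 is 7.5% + £0.34/kg.
Duty = £111,686.35 × 7.5% + 2,701 × £0.34 = £9,294.82.
Line 2 (B-695, Uloria, 3,171 units, £768,143.04):
Base rate for B-695 is 3.5% + £1.95/unit.
Origin Uloria qualifies under the Bralar–Uloria agreement and B-695 is covered: preferential rate 1% applies instead.
Duty = £768,143.04 × 1% = £7,681.43.
Line 3 (W-175, Quenador, 3,239 kg, £670,246.27):
Base rate for W-175 is £0.16/kg.
Additional duty on W-175 from Quenador: +26.4% ad valorem. Applied ad valorem rate = 26.4%.
Duty = £670,246.27 × 26.4% + 3,239 × £0.16 = £177,463.26.
Total = £9,294.82 + £7,681.43 + £177,463.26 = £194,439.51.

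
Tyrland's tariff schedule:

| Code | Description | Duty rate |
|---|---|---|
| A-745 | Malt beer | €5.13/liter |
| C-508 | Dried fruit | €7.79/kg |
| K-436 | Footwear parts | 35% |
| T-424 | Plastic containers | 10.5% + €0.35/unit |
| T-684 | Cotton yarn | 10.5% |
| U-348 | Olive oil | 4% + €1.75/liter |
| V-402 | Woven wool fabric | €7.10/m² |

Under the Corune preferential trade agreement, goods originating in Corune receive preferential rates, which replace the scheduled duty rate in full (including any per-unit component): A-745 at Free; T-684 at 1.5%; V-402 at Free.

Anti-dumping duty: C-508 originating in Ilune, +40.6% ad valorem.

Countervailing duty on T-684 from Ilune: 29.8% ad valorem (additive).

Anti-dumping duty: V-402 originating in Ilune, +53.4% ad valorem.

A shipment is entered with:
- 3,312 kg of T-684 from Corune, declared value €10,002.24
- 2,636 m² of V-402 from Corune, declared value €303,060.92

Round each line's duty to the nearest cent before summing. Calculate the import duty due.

€150.03

Line 1 (T-684, Corune, 3,312 kg, €10,002.24):
Base rate for T-684 is 10.5%.
Origin Corune qualifies under the Tyrland–Corune agreement and T-684 is covered: preferential rate 1.5% applies instead.
The additional-duty order on T-684 targets Ilune, not Corune; it does not apply.
Duty = €10,002.24 × 1.5% = €150.03.
Line 2 (V-402, Corune, 2,636 m², €303,060.92):
Base rate for V-402 is €7.10/m².
Origin Corune qualifies under the Tyrland–Corune agreement and V-402 is covered: preferential rate Free applies instead.
The additional-duty order on V-402 targets Ilune, not Corune; it does not apply.
Duty = €303,060.92 × 0% = €0.00.
Total = €150.03 + €0.00 = €150.03.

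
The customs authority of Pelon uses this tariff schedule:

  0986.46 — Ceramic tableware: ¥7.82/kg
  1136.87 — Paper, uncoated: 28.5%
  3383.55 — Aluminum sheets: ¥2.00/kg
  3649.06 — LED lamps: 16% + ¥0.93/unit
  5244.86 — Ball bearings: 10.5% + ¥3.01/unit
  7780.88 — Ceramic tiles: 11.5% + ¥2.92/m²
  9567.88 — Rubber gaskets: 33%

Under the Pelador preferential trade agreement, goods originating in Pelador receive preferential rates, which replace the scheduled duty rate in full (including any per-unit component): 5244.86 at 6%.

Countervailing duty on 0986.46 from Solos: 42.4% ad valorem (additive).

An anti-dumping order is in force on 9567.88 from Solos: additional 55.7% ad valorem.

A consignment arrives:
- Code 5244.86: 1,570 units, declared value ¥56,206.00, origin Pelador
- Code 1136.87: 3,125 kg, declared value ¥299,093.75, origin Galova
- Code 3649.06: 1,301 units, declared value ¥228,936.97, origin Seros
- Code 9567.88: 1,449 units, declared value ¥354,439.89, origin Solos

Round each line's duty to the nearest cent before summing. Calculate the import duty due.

Line 1 (5244.86, Pelador, 1,570 units, ¥56,206.00):
Base rate for 5244.86 is 10.5% + ¥3.01/unit.
Origin Pelador qualifies under the Pelon–Pelador agreement and 5244.86 is covered: preferential rate 6% applies instead.
Duty = ¥56,206.00 × 6% = ¥3,372.36.
Line 2 (1136.87, Galova, 3,125 kg, ¥299,093.75):
Base rate for 1136.87 is 28.5%.
Duty = ¥299,093.75 × 28.5% = ¥85,241.72.
Line 3 (3649.06, Seros, 1,301 units, ¥228,936.97):
Base rate for 3649.06 is 16% + ¥0.93/unit.
Duty = ¥228,936.97 × 16% + 1,301 × ¥0.93 = ¥37,839.85.
Line 4 (9567.88, Solos, 1,449 units, ¥354,439.89):
Base rate for 9567.88 is 33%.
Additional duty on 9567.88 from Solos: +55.7%. Applied ad valorem rate: 33% + 55.7% = 88.7%.
Duty = ¥354,439.89 × 88.7% = ¥314,388.18.
Total = ¥3,372.36 + ¥85,241.72 + ¥37,839.85 + ¥314,388.18 = ¥440,842.11.

¥440,842.11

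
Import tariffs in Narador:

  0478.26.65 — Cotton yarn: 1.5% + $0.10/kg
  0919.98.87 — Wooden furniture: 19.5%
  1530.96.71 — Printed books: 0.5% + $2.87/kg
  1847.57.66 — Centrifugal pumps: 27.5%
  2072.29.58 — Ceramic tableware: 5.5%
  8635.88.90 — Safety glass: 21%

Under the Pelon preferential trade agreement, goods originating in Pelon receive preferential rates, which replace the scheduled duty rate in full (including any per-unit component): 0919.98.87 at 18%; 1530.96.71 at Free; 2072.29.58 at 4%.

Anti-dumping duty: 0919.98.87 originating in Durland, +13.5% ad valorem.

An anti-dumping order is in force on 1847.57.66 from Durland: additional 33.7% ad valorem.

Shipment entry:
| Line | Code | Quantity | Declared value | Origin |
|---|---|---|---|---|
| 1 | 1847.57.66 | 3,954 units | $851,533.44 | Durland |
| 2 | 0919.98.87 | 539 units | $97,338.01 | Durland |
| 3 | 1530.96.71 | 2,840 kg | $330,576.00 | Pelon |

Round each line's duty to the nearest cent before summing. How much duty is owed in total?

Line 1 (1847.57.66, Durland, 3,954 units, $851,533.44):
Base rate for 1847.57.66 is 27.5%.
Additional duty on 1847.57.66 from Durland: +33.7%. Applied ad valorem rate: 27.5% + 33.7% = 61.2%.
Duty = $851,533.44 × 61.2% = $521,138.47.
Line 2 (0919.98.87, Durland, 539 units, $97,338.01):
Base rate for 0919.98.87 is 19.5%.
0919.98.87 has an FTA preferential rate, but origin Durland is not Pelon; base rate stands.
Additional duty on 0919.98.87 from Durland: +13.5%. Applied ad valorem rate: 19.5% + 13.5% = 33%.
Duty = $97,338.01 × 33% = $32,121.54.
Line 3 (1530.96.71, Pelon, 2,840 kg, $330,576.00):
Base rate for 1530.96.71 is 0.5% + $2.87/kg.
Origin Pelon qualifies under the Narador–Pelon agreement and 1530.96.71 is covered: preferential rate Free applies instead.
Duty = $330,576.00 × 0% = $0.00.
Total = $521,138.47 + $32,121.54 + $0.00 = $553,260.01.

$553,260.01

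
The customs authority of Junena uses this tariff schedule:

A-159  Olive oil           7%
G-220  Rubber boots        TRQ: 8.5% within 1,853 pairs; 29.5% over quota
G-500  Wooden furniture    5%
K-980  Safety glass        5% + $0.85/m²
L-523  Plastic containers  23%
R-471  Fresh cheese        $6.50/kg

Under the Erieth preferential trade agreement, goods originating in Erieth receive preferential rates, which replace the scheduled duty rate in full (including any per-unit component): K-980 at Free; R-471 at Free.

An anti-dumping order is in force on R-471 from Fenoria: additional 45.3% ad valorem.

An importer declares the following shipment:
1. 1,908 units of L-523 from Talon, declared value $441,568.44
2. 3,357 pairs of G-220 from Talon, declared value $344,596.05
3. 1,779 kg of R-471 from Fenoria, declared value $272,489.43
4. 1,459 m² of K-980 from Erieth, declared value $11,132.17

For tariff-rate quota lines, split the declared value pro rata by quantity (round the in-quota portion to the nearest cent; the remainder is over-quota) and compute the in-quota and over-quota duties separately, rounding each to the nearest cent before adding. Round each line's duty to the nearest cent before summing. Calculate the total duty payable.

$298,273.59

Line 1 (L-523, Talon, 1,908 units, $441,568.44):
Base rate for L-523 is 23%.
Duty = $441,568.44 × 23% = $101,560.74.
Line 2 (G-220, Talon, 3,357 pairs, $344,596.05):
Code G-220 is under a tariff-rate quota (threshold 1,853 pairs). In-quota: 1,853 pairs at 8.5%; over-quota: 1,504 pairs at 29.5%.
Pro-rata value split: in-quota = $344,596.05 × 1,853/3,357 = $190,210.45; over-quota = $344,596.05 − $190,210.45 = $154,385.60.
In-quota duty = $190,210.45 × 8.5% = $16,167.89. Over-quota duty = $154,385.60 × 29.5% = $45,543.75.
Line duty = $16,167.89 + $45,543.75 = $61,711.64.
Line 3 (R-471, Fenoria, 1,779 kg, $272,489.43):
Base rate for R-471 is $6.50/kg.
R-471 has an FTA preferential rate, but origin Fenoria is not Erieth; base rate stands.
Additional duty on R-471 from Fenoria: +45.3% ad valorem. Applied ad valorem rate = 45.3%.
Duty = $272,489.43 × 45.3% + 1,779 × $6.50 = $135,001.21.
Line 4 (K-980, Erieth, 1,459 m², $11,132.17):
Base rate for K-980 is 5% + $0.85/m².
Origin Erieth qualifies under the Junena–Erieth agreement and K-980 is covered: preferential rate Free applies instead.
Duty = $11,132.17 × 0% = $0.00.
Total = $101,560.74 + $61,711.64 + $135,001.21 + $0.00 = $298,273.59.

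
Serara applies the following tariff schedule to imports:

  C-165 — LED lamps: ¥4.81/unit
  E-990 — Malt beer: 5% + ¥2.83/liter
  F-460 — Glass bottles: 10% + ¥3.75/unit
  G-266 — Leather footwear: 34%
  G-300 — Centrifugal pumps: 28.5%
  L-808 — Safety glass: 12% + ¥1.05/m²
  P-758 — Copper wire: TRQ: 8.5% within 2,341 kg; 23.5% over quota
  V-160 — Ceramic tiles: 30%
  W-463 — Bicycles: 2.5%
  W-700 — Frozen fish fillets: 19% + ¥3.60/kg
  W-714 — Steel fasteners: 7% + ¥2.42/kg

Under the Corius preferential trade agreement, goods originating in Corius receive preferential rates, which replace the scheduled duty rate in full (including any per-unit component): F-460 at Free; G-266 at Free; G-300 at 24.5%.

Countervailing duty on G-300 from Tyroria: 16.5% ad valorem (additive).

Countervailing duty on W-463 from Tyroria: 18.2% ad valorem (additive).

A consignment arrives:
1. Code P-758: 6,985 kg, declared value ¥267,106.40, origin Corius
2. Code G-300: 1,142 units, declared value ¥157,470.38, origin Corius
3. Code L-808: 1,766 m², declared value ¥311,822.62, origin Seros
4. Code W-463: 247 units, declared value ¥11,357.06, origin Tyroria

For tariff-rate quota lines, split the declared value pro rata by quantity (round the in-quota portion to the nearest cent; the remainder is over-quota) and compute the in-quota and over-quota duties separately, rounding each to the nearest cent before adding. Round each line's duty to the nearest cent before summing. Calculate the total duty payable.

Line 1 (P-758, Corius, 6,985 kg, ¥267,106.40):
Code P-758 is under a tariff-rate quota (threshold 2,341 kg). In-quota: 2,341 kg at 8.5%; over-quota: 4,644 kg at 23.5%.
Pro-rata value split: in-quota = ¥267,106.40 × 2,341/6,985 = ¥89,519.84; over-quota = ¥267,106.40 − ¥89,519.84 = ¥177,586.56.
In-quota duty = ¥89,519.84 × 8.5% = ¥7,609.19. Over-quota duty = ¥177,586.56 × 23.5% = ¥41,732.84.
Line duty = ¥7,609.19 + ¥41,732.84 = ¥49,342.03.
Line 2 (G-300, Corius, 1,142 units, ¥157,470.38):
Base rate for G-300 is 28.5%.
Origin Corius qualifies under the Serara–Corius agreement and G-300 is covered: preferential rate 24.5% applies instead.
The additional-duty order on G-300 targets Tyroria, not Corius; it does not apply.
Duty = ¥157,470.38 × 24.5% = ¥38,580.24.
Line 3 (L-808, Seros, 1,766 m², ¥311,822.62):
Base rate for L-808 is 12% + ¥1.05/m².
Duty = ¥311,822.62 × 12% + 1,766 × ¥1.05 = ¥39,273.01.
Line 4 (W-463, Tyroria, 247 units, ¥11,357.06):
Base rate for W-463 is 2.5%.
Additional duty on W-463 from Tyroria: +18.2%. Applied ad valorem rate: 2.5% + 18.2% = 20.7%.
Duty = ¥11,357.06 × 20.7% = ¥2,350.91.
Total = ¥49,342.03 + ¥38,580.24 + ¥39,273.01 + ¥2,350.91 = ¥129,546.19.

¥129,546.19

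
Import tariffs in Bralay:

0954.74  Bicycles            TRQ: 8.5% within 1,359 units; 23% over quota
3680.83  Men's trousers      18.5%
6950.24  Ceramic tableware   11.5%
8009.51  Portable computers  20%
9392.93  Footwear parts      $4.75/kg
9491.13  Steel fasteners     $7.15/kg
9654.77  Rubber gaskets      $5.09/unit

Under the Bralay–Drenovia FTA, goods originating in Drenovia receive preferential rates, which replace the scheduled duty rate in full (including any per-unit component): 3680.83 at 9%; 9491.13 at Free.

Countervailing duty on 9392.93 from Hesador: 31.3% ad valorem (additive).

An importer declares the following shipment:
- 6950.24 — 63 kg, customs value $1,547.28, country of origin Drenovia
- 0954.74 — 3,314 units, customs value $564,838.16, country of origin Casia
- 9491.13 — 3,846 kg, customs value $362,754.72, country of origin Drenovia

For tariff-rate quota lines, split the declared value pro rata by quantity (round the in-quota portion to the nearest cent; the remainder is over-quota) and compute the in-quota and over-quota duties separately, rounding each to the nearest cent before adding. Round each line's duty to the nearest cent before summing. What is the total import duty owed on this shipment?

Line 1 (6950.24, Drenovia, 63 kg, $1,547.28):
Base rate for 6950.24 is 11.5%.
Origin Drenovia is the FTA partner but 6950.24 is not on the preference list; base rate stands.
Duty = $1,547.28 × 11.5% = $177.94.
Line 2 (0954.74, Casia, 3,314 units, $564,838.16):
Code 0954.74 is under a tariff-rate quota (threshold 1,359 units). In-quota: 1,359 units at 8.5%; over-quota: 1,955 units at 23%.
Pro-rata value split: in-quota = $564,838.16 × 1,359/3,314 = $231,627.96; over-quota = $564,838.16 − $231,627.96 = $333,210.20.
In-quota duty = $231,627.96 × 8.5% = $19,688.38. Over-quota duty = $333,210.20 × 23% = $76,638.35.
Line duty = $19,688.38 + $76,638.35 = $96,326.73.
Line 3 (9491.13, Drenovia, 3,846 kg, $362,754.72):
Base rate for 9491.13 is $7.15/kg.
Origin Drenovia qualifies under the Bralay–Drenovia agreement and 9491.13 is covered: preferential rate Free applies instead.
Duty = $362,754.72 × 0% = $0.00.
Total = $177.94 + $96,326.73 + $0.00 = $96,504.67.

$96,504.67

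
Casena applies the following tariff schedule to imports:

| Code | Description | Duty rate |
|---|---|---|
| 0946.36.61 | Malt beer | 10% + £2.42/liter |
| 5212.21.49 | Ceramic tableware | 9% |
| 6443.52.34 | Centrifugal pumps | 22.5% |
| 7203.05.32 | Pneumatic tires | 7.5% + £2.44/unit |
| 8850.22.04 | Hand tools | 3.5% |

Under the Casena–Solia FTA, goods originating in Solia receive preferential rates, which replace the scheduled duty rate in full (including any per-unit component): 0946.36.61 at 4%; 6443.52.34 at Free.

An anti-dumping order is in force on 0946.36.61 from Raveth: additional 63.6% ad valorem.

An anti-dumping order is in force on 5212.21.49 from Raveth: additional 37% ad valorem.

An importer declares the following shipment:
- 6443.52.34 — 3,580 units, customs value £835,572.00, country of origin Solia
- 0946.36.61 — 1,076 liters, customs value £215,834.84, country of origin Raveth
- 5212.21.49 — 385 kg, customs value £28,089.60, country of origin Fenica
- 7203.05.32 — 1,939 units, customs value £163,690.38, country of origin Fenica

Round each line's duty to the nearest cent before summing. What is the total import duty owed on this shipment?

£180,994.36

Line 1 (6443.52.34, Solia, 3,580 units, £835,572.00):
Base rate for 6443.52.34 is 22.5%.
Origin Solia qualifies under the Casena–Solia agreement and 6443.52.34 is covered: preferential rate Free applies instead.
Duty = £835,572.00 × 0% = £0.00.
Line 2 (0946.36.61, Raveth, 1,076 liters, £215,834.84):
Base rate for 0946.36.61 is 10% + £2.42/liter.
0946.36.61 has an FTA preferential rate, but origin Raveth is not Solia; base rate stands.
Additional duty on 0946.36.61 from Raveth: +63.6%. Applied ad valorem rate: 10% + 63.6% = 73.6%.
Duty = £215,834.84 × 73.6% + 1,076 × £2.42 = £161,458.36.
Line 3 (5212.21.49, Fenica, 385 kg, £28,089.60):
Base rate for 5212.21.49 is 9%.
The additional-duty order on 5212.21.49 targets Raveth, not Fenica; it does not apply.
Duty = £28,089.60 × 9% = £2,528.06.
Line 4 (7203.05.32, Fenica, 1,939 units, £163,690.38):
Base rate for 7203.05.32 is 7.5% + £2.44/unit.
Duty = £163,690.38 × 7.5% + 1,939 × £2.44 = £17,007.94.
Total = £0.00 + £161,458.36 + £2,528.06 + £17,007.94 = £180,994.36.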